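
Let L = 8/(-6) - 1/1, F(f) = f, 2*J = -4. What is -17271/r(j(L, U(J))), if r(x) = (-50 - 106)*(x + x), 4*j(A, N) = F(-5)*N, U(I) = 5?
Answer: -5757/650 ≈ -8.8569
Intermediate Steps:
J = -2 (J = (½)*(-4) = -2)
L = -7/3 (L = 8*(-⅙) - 1*1 = -4/3 - 1 = -7/3 ≈ -2.3333)
j(A, N) = -5*N/4 (j(A, N) = (-5*N)/4 = -5*N/4)
r(x) = -312*x
-17271/r(j(L, U(J))) = -17271/((-(-390)*5)) = -17271/((-312*(-25/4))) = -17271/1950 = -17271*1/1950 = -5757/650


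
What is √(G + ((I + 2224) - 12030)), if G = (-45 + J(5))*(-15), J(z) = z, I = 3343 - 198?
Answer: I*√6061 ≈ 77.852*I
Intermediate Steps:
I = 3145
G = 600 (G = (-45 + 5)*(-15) = -40*(-15) = 600)
√(G + ((I + 2224) - 12030)) = √(600 + ((3145 + 2224) - 12030)) = √(600 + (5369 - 12030)) = √(600 - 6661) = √(-6061) = I*√6061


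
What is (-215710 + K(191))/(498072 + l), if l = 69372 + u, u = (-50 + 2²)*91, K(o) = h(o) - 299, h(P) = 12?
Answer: -215997/563258 ≈ -0.38348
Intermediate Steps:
K(o) = -287 (K(o) = 12 - 299 = -287)
u = -4186 (u = (-50 + 4)*91 = -46*91 = -4186)
l = 65186 (l = 69372 - 4186 = 65186)
(-215710 + K(191))/(498072 + l) = (-215710 - 287)/(498072 + 65186) = -215997/563258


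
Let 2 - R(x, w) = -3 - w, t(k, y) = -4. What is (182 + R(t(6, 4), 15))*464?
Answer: 93728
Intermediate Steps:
R(x, w) = 5 + w (R(x, w) = 2 - (-3 - w) = 2 + (3 + w) = 5 + w)
(182 + R(t(6, 4), 15))*464 = (182 + (5 + 15))*464 = (182 + 20)*464 = 202*464 = 93728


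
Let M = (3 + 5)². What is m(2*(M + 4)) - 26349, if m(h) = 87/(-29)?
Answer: -26352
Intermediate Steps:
M = 64 (M = 8² = 64)
m(h) = -3 (m(h) = 87*(-1/29) = -3)
m(2*(M + 4)) - 26349 = -3 - 26349 = -26352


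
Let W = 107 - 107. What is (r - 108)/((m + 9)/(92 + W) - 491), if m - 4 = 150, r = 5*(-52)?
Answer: 33856/45009 ≈ 0.75220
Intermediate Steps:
r = -260
m = 154 (m = 4 + 150 = 154)
W = 0
(r - 108)/((m + 9)/(92 + W) - 491) = (-260 - 108)/((154 + 9)/(92 + 0) - 491) = -368/(163/92 - 491) = -368/(-45009/92) = -368*(-92/45009) = 33856/45009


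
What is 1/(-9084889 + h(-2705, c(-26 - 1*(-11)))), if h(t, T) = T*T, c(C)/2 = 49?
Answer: -1/9075285 ≈ -1.1019e-7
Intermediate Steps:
c(C) = 98 (c(C) = 2*49 = 98)
h(t, T) = T²
1/(-9084889 + h(-2705, c(-26 - 1*(-11)))) = 1/(-9084889 + 98²) = 1/(-9084889 + 9604) = 1/(-9075285) = -1/9075285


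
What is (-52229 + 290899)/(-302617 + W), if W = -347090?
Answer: -238670/649707 ≈ -0.36735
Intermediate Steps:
(-52229 + 290899)/(-302617 + W) = (-52229 + 290899)/(-302617 - 347090) = 238670/(-649707) = 238670*(-1/649707) = -238670/649707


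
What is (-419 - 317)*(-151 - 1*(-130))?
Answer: 15456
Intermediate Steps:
(-419 - 317)*(-151 - 1*(-130)) = -736*(-151 + 130) = -736*(-21) = 15456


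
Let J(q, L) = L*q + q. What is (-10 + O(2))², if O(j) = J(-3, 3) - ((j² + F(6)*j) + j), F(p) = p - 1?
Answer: 1444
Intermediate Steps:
J(q, L) = q + L*q
F(p) = -1 + p
O(j) = -12 - j² - 6*j (O(j) = -3*(1 + 3) - ((j² + (-1 + 6)*j) + j) = -3*4 - ((j² + 5*j) + j) = -12 - (j² + 6*j) = -12 + (-j² - 6*j) = -12 - j² - 6*j)
(-10 + O(2))² = (-10 + (-12 - 1*2² - 6*2))² = (-10 + (-12 - 1*4 - 12))² = (-10 + (-12 - 4 - 12))² = (-10 - 28)² = (-38)² = 1444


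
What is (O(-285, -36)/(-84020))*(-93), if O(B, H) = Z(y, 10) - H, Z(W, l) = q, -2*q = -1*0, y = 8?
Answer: 837/21005 ≈ 0.039848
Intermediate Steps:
q = 0 (q = -(-1)*0/2 = -½*0 = 0)
Z(W, l) = 0
O(B, H) = -H (O(B, H) = 0 - H = -H)
(O(-285, -36)/(-84020))*(-93) = (-1*(-36)/(-84020))*(-93) = (36*(-1/84020))*(-93) = -9/21005*(-93) = 837/21005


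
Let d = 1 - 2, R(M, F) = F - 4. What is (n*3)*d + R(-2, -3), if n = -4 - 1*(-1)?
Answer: 2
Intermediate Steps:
R(M, F) = -4 + F
d = -1
n = -3 (n = -4 + 1 = -3)
(n*3)*d + R(-2, -3) = -3*3*(-1) + (-4 - 3) = -9*(-1) - 7 = 9 - 7 = 2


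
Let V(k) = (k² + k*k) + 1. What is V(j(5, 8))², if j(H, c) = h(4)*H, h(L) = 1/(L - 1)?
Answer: 3481/81 ≈ 42.975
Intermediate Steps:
h(L) = 1/(-1 + L)
j(H, c) = H/3 (j(H, c) = H/(-1 + 4) = H/3)
V(k) = 1 + 2*k² (V(k) = (k² + k²) + 1 = 2*k² + 1 = 1 + 2*k²)
V(j(5, 8))² = (1 + 2*((⅓)*5)²)² = (1 + 2*(5/3)²)² = (1 + 2*(25/9))² = (1 + 50/9)² = (59/9)² = 3481/81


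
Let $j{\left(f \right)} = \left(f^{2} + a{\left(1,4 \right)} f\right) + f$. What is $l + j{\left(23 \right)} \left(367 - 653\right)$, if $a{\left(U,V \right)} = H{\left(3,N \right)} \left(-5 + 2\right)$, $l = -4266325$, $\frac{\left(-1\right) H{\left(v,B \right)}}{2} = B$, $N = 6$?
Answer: $-4661005$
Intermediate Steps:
$H{\left(v,B \right)} = - 2 B$
$a{\left(U,V \right)} = 36$ ($a{\left(U,V \right)} = \left(-2\right) 6 \left(-5 + 2\right) = \left(-12\right) \left(-3\right) = 36$)
$j{\left(f \right)} = f^{2} + 37 f$ ($j{\left(f \right)} = \left(f^{2} + 36 f\right) + f = f^{2} + 37 f$)
$l + j{\left(23 \right)} \left(367 - 653\right) = -4266325 + 23 \left(37 + 23\right) \left(367 - 653\right) = -4266325 + 23 \cdot 60 \left(-286\right) = -4266325 + 1380 \left(-286\right) = -4266325 - 394680 = -4661005$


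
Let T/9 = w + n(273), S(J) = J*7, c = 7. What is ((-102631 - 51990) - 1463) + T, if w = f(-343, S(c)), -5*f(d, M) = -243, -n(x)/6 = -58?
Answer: -762573/5 ≈ -1.5251e+5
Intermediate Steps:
n(x) = 348 (n(x) = -6*(-58) = 348)
S(J) = 7*J
f(d, M) = 243/5 (f(d, M) = -⅕*(-243) = 243/5)
w = 243/5 ≈ 48.600
T = 17847/5 (T = 9*(243/5 + 348) = 9*(1983/5) = 17847/5 ≈ 3569.4)
((-102631 - 51990) - 1463) + T = ((-102631 - 51990) - 1463) + 17847/5 = (-154621 - 1463) + 17847/5 = -156084 + 17847/5 = -762573/5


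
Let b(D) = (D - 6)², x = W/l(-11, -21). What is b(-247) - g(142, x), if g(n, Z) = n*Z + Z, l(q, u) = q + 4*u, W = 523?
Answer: 6155644/95 ≈ 64796.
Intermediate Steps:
x = -523/95 (x = 523/(-11 + 4*(-21)) = 523/(-11 - 84) = 523/(-95) = 523*(-1/95) = -523/95 ≈ -5.5053)
g(n, Z) = Z + Z*n (g(n, Z) = Z*n + Z = Z + Z*n)
b(D) = (-6 + D)²
b(-247) - g(142, x) = (-6 - 247)² - (-523)*(1 + 142)/95 = (-253)² - (-523)*143/95 = 64009 - 1*(-74789/95) = 64009 + 74789/95 = 6155644/95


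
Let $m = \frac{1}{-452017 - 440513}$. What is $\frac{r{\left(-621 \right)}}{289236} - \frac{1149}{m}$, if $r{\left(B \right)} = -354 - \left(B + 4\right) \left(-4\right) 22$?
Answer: $\frac{148308213140135}{144618} \approx 1.0255 \cdot 10^{9}$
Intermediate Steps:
$r{\left(B \right)} = -2 + 88 B$ ($r{\left(B \right)} = -354 - \left(4 + B\right) \left(-4\right) 22 = -354 - \left(-16 - 4 B\right) 22 = -354 - \left(-352 - 88 B\right) = -354 + \left(352 + 88 B\right) = -2 + 88 B$)
$m = - \frac{1}{892530}$ ($m = \frac{1}{-892530} = - \frac{1}{892530} \approx -1.1204 \cdot 10^{-6}$)
$\frac{r{\left(-621 \right)}}{289236} - \frac{1149}{m} = \frac{-2 + 88 \left(-621\right)}{289236} - \frac{1149}{- \frac{1}{892530}} = \left(-2 - 54648\right) \frac{1}{289236} - -1025516970 = \left(-54650\right) \frac{1}{289236} + 1025516970 = - \frac{27325}{144618} + 1025516970 = \frac{148308213140135}{144618}$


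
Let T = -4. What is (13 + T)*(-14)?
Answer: -126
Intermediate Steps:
(13 + T)*(-14) = (13 - 4)*(-14) = 9*(-14) = -126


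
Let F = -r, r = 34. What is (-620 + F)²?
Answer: 427716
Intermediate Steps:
F = -34 (F = -1*34 = -34)
(-620 + F)² = (-620 - 34)² = (-654)² = 427716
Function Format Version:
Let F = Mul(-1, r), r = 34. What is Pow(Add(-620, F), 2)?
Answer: 427716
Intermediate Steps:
F = -34 (F = Mul(-1, 34) = -34)
Pow(Add(-620, F), 2) = Pow(Add(-620, -34), 2) = Pow(-654, 2) = 427716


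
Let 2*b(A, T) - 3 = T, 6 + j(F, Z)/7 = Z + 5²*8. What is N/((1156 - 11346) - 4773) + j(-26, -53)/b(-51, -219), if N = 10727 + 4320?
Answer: -5464519/538668 ≈ -10.145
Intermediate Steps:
j(F, Z) = 1358 + 7*Z (j(F, Z) = -42 + 7*(Z + 5²*8) = -42 + 7*(Z + 25*8) = -42 + 7*(Z + 200) = -42 + 7*(200 + Z) = -42 + (1400 + 7*Z) = 1358 + 7*Z)
b(A, T) = 3/2 + T/2
N = 15047
N/((1156 - 11346) - 4773) + j(-26, -53)/b(-51, -219) = 15047/((1156 - 11346) - 4773) + (1358 + 7*(-53))/(3/2 + (½)*(-219)) = 15047/(-10190 - 4773) + (1358 - 371)/(3/2 - 219/2) = 15047/(-14963) + 987/(-108) = 15047*(-1/14963) + 987*(-1/108) = -15047/14963 - 329/36 = -5464519/538668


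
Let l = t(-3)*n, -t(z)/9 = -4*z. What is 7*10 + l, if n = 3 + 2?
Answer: -470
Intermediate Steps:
t(z) = 36*z (t(z) = -(-36)*z = 36*z)
n = 5
l = -540 (l = (36*(-3))*5 = -108*5 = -540)
7*10 + l = 7*10 - 540 = 70 - 540 = -470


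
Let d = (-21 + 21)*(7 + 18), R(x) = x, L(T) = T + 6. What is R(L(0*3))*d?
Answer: 0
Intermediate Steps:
L(T) = 6 + T
d = 0 (d = 0*25 = 0)
R(L(0*3))*d = (6 + 0*3)*0 = (6 + 0)*0 = 6*0 = 0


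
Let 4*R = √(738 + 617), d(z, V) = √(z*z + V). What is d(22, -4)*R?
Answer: 5*√1626 ≈ 201.62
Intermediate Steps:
d(z, V) = √(V + z²) (d(z, V) = √(z² + V) = √(V + z²))
R = √1355/4 (R = √(738 + 617)/4 = √1355/4 ≈ 9.2026)
d(22, -4)*R = √(-4 + 22²)*(√1355/4) = √(-4 + 484)*(√1355/4) = √480*(√1355/4) = (4*√30)*(√1355/4) = 5*√1626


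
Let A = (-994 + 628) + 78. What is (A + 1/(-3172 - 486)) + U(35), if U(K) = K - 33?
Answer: -1046189/3658 ≈ -286.00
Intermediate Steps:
U(K) = -33 + K
A = -288 (A = -366 + 78 = -288)
(A + 1/(-3172 - 486)) + U(35) = (-288 + 1/(-3172 - 486)) + (-33 + 35) = (-288 + 1/(-3658)) + 2 = (-288 - 1/3658) + 2 = -1053505/3658 + 2 = -1046189/3658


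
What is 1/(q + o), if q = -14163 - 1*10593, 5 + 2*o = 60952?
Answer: 2/11435 ≈ 0.00017490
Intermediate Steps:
o = 60947/2 (o = -5/2 + (1/2)*60952 = -5/2 + 30476 = 60947/2 ≈ 30474.)
q = -24756 (q = -14163 - 10593 = -24756)
1/(q + o) = 1/(-24756 + 60947/2) = 1/(11435/2) = 2/11435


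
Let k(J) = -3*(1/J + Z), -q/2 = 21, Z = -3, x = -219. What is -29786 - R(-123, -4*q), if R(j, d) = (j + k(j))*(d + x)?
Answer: -1459549/41 ≈ -35599.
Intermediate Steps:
q = -42 (q = -2*21 = -42)
k(J) = 9 - 3/J (k(J) = -3*(1/J - 3) = -3*(-3 + 1/J) = 9 - 3/J)
R(j, d) = (-219 + d)*(9 + j - 3/j) (R(j, d) = (j + (9 - 3/j))*(d - 219) = (9 + j - 3/j)*(-219 + d) = (-219 + d)*(9 + j - 3/j))
-29786 - R(-123, -4*q) = -29786 - (-1971 - 219*(-123) + 9*(-4*(-42)) + 657/(-123) - 4*(-42)*(-123) - 3*(-4*(-42))/(-123)) = -29786 - (-1971 + 26937 + 9*168 + 657*(-1/123) + 168*(-123) - 3*168*(-1/123)) = -29786 - (-1971 + 26937 + 1512 - 219/41 - 20664 + 168/41) = -29786 - 1*238323/41 = -29786 - 238323/41 = -1459549/41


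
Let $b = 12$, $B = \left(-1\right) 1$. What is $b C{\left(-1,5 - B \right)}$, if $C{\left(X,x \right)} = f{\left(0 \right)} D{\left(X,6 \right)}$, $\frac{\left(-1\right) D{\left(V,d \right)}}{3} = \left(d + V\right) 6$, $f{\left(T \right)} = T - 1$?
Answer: $1080$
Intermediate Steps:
$B = -1$
$f{\left(T \right)} = -1 + T$
$D{\left(V,d \right)} = - 18 V - 18 d$ ($D{\left(V,d \right)} = - 3 \left(d + V\right) 6 = - 3 \left(V + d\right) 6 = - 3 \left(6 V + 6 d\right) = - 18 V - 18 d$)
$C{\left(X,x \right)} = 108 + 18 X$ ($C{\left(X,x \right)} = \left(-1 + 0\right) \left(- 18 X - 108\right) = - (- 18 X - 108) = - (-108 - 18 X) = 108 + 18 X$)
$b C{\left(-1,5 - B \right)} = 12 \left(108 + 18 \left(-1\right)\right) = 12 \left(108 - 18\right) = 12 \cdot 90 = 1080$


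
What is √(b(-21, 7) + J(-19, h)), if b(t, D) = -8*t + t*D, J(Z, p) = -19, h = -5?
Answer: √2 ≈ 1.4142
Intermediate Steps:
b(t, D) = -8*t + D*t
√(b(-21, 7) + J(-19, h)) = √(-21*(-8 + 7) - 19) = √(-21*(-1) - 19) = √(21 - 19) = √2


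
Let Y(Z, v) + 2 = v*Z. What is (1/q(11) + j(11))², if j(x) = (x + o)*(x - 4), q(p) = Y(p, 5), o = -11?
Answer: 1/2809 ≈ 0.00035600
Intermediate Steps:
Y(Z, v) = -2 + Z*v (Y(Z, v) = -2 + v*Z = -2 + Z*v)
q(p) = -2 + 5*p (q(p) = -2 + p*5 = -2 + 5*p)
j(x) = (-11 + x)*(-4 + x) (j(x) = (x - 11)*(x - 4) = (-11 + x)*(-4 + x))
(1/q(11) + j(11))² = (1/(-2 + 5*11) + (44 + 11² - 15*11))² = (1/(-2 + 55) + (44 + 121 - 165))² = (1/53 + 0)² = (1/53)² = 1/2809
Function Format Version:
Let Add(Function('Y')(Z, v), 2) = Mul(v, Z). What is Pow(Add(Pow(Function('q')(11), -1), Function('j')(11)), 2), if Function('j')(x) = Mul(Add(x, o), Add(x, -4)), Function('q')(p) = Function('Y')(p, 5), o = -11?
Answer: Rational(1, 2809) ≈ 0.00035600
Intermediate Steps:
Function('Y')(Z, v) = Add(-2, Mul(Z, v)) (Function('Y')(Z, v) = Add(-2, Mul(v, Z)) = Add(-2, Mul(Z, v)))
Function('q')(p) = Add(-2, Mul(5, p)) (Function('q')(p) = Add(-2, Mul(p, 5)) = Add(-2, Mul(5, p)))
Function('j')(x) = Mul(Add(-11, x), Add(-4, x)) (Function('j')(x) = Mul(Add(x, -11), Add(x, -4)) = Mul(Add(-11, x), Add(-4, x)))
Pow(Add(Pow(Function('q')(11), -1), Function('j')(11)), 2) = Pow(Add(Pow(Add(-2, Mul(5, 11)), -1), Add(44, Pow(11, 2), Mul(-15, 11))), 2) = Pow(Add(Pow(Add(-2, 55), -1), Add(44, 121, -165)), 2) = Pow(Add(Pow(53, -1), 0), 2) = Pow(Add(Rational(1, 53), 0), 2) = Pow(Rational(1, 53), 2) = Rational(1, 2809)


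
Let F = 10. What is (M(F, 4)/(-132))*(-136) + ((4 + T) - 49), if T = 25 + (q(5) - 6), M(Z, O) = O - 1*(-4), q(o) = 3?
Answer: -487/33 ≈ -14.758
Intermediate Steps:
M(Z, O) = 4 + O (M(Z, O) = O + 4 = 4 + O)
T = 22 (T = 25 + (3 - 6) = 25 - 3 = 22)
(M(F, 4)/(-132))*(-136) + ((4 + T) - 49) = ((4 + 4)/(-132))*(-136) + ((4 + 22) - 49) = (8*(-1/132))*(-136) + (26 - 49) = -2/33*(-136) - 23 = 272/33 - 23 = -487/33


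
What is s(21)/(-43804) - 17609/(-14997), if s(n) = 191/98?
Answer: 75588909901/64379001624 ≈ 1.1741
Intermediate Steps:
s(n) = 191/98 (s(n) = 191*(1/98) = 191/98)
s(21)/(-43804) - 17609/(-14997) = (191/98)/(-43804) - 17609/(-14997) = (191/98)*(-1/43804) - 17609*(-1/14997) = -191/4292792 + 17609/14997 = 75588909901/64379001624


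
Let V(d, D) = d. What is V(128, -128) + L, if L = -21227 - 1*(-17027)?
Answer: -4072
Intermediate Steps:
L = -4200 (L = -21227 + 17027 = -4200)
V(128, -128) + L = 128 - 4200 = -4072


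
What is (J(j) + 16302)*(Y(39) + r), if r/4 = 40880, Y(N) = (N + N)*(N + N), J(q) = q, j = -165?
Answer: 2736899748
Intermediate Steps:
Y(N) = 4*N² (Y(N) = (2*N)*(2*N) = 4*N²)
r = 163520 (r = 4*40880 = 163520)
(J(j) + 16302)*(Y(39) + r) = (-165 + 16302)*(4*39² + 163520) = 16137*(4*1521 + 163520) = 16137*(6084 + 163520) = 16137*169604 = 2736899748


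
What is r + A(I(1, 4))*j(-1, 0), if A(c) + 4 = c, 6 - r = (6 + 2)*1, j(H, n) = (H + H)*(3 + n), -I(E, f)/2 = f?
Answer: 70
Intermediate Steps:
I(E, f) = -2*f
j(H, n) = 2*H*(3 + n) (j(H, n) = (2*H)*(3 + n) = 2*H*(3 + n))
r = -2 (r = 6 - (6 + 2) = 6 - 8 = -2)
A(c) = -4 + c
r + A(I(1, 4))*j(-1, 0) = -2 + (-4 - 2*4)*(2*(-1)*(3 + 0)) = -2 + (-4 - 8)*(2*(-1)*3) = -2 - 12*(-6) = -2 + 72 = 70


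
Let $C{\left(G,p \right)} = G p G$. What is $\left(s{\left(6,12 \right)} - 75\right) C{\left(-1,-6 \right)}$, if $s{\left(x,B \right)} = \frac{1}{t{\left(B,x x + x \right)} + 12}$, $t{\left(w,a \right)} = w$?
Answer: $\frac{1799}{4} \approx 449.75$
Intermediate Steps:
$C{\left(G,p \right)} = p G^{2}$
$s{\left(x,B \right)} = \frac{1}{12 + B}$ ($s{\left(x,B \right)} = \frac{1}{B + 12} = \frac{1}{12 + B}$)
$\left(s{\left(6,12 \right)} - 75\right) C{\left(-1,-6 \right)} = \left(\frac{1}{12 + 12} - 75\right) \left(- 6 \left(-1\right)^{2}\right) = \left(\frac{1}{24} - 75\right) \left(\left(-6\right) 1\right) = \left(\frac{1}{24} - 75\right) \left(-6\right) = \left(- \frac{1799}{24}\right) \left(-6\right) = \frac{1799}{4}$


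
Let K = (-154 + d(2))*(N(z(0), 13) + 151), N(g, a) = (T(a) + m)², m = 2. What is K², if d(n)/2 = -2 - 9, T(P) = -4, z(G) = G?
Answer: 744198400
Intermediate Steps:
d(n) = -22 (d(n) = 2*(-2 - 9) = 2*(-11) = -22)
N(g, a) = 4 (N(g, a) = (-4 + 2)² = (-2)² = 4)
K = -27280 (K = (-154 - 22)*(4 + 151) = -176*155 = -27280)
K² = (-27280)² = 744198400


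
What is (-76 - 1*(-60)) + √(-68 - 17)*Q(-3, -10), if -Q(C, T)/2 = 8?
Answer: -16 - 16*I*√85 ≈ -16.0 - 147.51*I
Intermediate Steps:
Q(C, T) = -16 (Q(C, T) = -2*8 = -16)
(-76 - 1*(-60)) + √(-68 - 17)*Q(-3, -10) = (-76 - 1*(-60)) + √(-68 - 17)*(-16) = (-76 + 60) + √(-85)*(-16) = -16 + (I*√85)*(-16) = -16 - 16*I*√85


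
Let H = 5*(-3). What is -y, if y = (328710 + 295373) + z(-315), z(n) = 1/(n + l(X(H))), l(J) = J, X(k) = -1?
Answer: -197210227/316 ≈ -6.2408e+5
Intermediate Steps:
H = -15
z(n) = 1/(-1 + n) (z(n) = 1/(n - 1) = 1/(-1 + n))
y = 197210227/316 (y = (328710 + 295373) + 1/(-1 - 315) = 624083 + 1/(-316) = 624083 - 1/316 = 197210227/316 ≈ 6.2408e+5)
-y = -1*197210227/316 = -197210227/316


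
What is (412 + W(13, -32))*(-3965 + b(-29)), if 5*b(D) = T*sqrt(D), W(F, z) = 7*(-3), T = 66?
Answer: -1550315 + 25806*I*sqrt(29)/5 ≈ -1.5503e+6 + 27794.0*I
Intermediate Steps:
W(F, z) = -21
b(D) = 66*sqrt(D)/5 (b(D) = (66*sqrt(D))/5 = 66*sqrt(D)/5)
(412 + W(13, -32))*(-3965 + b(-29)) = (412 - 21)*(-3965 + 66*sqrt(-29)/5) = 391*(-3965 + 66*(I*sqrt(29))/5) = 391*(-3965 + 66*I*sqrt(29)/5) = -1550315 + 25806*I*sqrt(29)/5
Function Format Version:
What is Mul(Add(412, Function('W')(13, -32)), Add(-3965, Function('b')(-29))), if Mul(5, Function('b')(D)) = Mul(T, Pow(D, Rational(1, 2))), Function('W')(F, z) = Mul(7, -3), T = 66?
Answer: Add(-1550315, Mul(Rational(25806, 5), I, Pow(29, Rational(1, 2)))) ≈ Add(-1.5503e+6, Mul(27794., I))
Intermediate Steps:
Function('W')(F, z) = -21
Function('b')(D) = Mul(Rational(66, 5), Pow(D, Rational(1, 2))) (Function('b')(D) = Mul(Rational(1, 5), Mul(66, Pow(D, Rational(1, 2)))) = Mul(Rational(66, 5), Pow(D, Rational(1, 2))))
Mul(Add(412, Function('W')(13, -32)), Add(-3965, Function('b')(-29))) = Mul(Add(412, -21), Add(-3965, Mul(Rational(66, 5), Pow(-29, Rational(1, 2))))) = Mul(391, Add(-3965, Mul(Rational(66, 5), Mul(I, Pow(29, Rational(1, 2)))))) = Mul(391, Add(-3965, Mul(Rational(66, 5), I, Pow(29, Rational(1, 2))))) = Add(-1550315, Mul(Rational(25806, 5), I, Pow(29, Rational(1, 2))))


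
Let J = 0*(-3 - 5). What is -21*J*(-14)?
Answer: 0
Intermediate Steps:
J = 0 (J = 0*(-8) = 0)
-21*J*(-14) = -21*0*(-14) = 0*(-14) = 0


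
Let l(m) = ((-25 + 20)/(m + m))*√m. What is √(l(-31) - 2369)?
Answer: √(-9106436 + 310*I*√31)/62 ≈ 0.0046126 + 48.672*I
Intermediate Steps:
l(m) = -5/(2*√m) (l(m) = (-5*1/(2*m))*√m = (-5/(2*m))*√m = -5/(2*√m))
√(l(-31) - 2369) = √(-(-5)*I*√31/62 - 2369) = √(5*I*√31/62 - 2369) = √(-2369 + 5*I*√31/62)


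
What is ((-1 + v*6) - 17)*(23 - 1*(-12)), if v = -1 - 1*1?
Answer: -1050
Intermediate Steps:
v = -2 (v = -1 - 1 = -2)
((-1 + v*6) - 17)*(23 - 1*(-12)) = ((-1 - 2*6) - 17)*(23 - 1*(-12)) = ((-1 - 12) - 17)*(23 + 12) = (-13 - 17)*35 = -30*35 = -1050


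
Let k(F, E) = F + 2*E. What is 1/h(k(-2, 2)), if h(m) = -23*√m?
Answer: -√2/46 ≈ -0.030744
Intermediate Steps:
1/h(k(-2, 2)) = 1/(-23*√(-2 + 2*2)) = 1/(-23*√(-2 + 4)) = 1/(-23*√2) = -√2/46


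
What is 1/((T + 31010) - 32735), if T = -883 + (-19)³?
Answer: -1/9467 ≈ -0.00010563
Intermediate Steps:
T = -7742 (T = -883 - 6859 = -7742)
1/((T + 31010) - 32735) = 1/((-7742 + 31010) - 32735) = 1/(23268 - 32735) = 1/(-9467) = -1/9467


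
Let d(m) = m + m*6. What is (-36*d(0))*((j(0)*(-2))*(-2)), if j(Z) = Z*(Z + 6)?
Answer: 0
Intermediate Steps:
d(m) = 7*m (d(m) = m + 6*m = 7*m)
j(Z) = Z*(6 + Z)
(-36*d(0))*((j(0)*(-2))*(-2)) = (-252*0)*(((0*(6 + 0))*(-2))*(-2)) = (-36*0)*(((0*6)*(-2))*(-2)) = 0*((0*(-2))*(-2)) = 0*(0*(-2)) = 0*0 = 0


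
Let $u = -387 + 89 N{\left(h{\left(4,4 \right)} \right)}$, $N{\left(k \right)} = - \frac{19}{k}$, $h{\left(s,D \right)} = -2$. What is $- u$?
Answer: $- \frac{917}{2} \approx -458.5$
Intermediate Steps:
$u = \frac{917}{2}$ ($u = -387 + 89 \left(- \frac{19}{-2}\right) = -387 + 89 \left(\left(-19\right) \left(- \frac{1}{2}\right)\right) = -387 + 89 \cdot \frac{19}{2} = -387 + \frac{1691}{2} = \frac{917}{2} \approx 458.5$)
$- u = \left(-1\right) \frac{917}{2} = - \frac{917}{2}$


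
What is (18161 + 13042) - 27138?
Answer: 4065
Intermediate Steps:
(18161 + 13042) - 27138 = 31203 - 27138 = 4065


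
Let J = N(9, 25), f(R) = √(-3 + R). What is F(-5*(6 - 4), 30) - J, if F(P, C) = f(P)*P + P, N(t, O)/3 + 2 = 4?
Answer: -16 - 10*I*√13 ≈ -16.0 - 36.056*I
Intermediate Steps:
N(t, O) = 6 (N(t, O) = -6 + 3*4 = -6 + 12 = 6)
F(P, C) = P + P*√(-3 + P) (F(P, C) = √(-3 + P)*P + P = P*√(-3 + P) + P = P + P*√(-3 + P))
J = 6
F(-5*(6 - 4), 30) - J = (-5*(6 - 4))*(1 + √(-3 - 5*(6 - 4))) - 1*6 = (-5*2)*(1 + √(-3 - 5*2)) - 6 = -10*(1 + √(-3 - 10)) - 6 = -10*(1 + √(-13)) - 6 = -10*(1 + I*√13) - 6 = (-10 - 10*I*√13) - 6 = -16 - 10*I*√13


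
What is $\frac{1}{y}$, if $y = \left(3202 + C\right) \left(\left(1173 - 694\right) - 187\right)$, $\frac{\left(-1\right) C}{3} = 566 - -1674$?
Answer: $- \frac{1}{1027256} \approx -9.7347 \cdot 10^{-7}$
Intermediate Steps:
$C = -6720$ ($C = - 3 \left(566 - -1674\right) = - 3 \left(566 + 1674\right) = \left(-3\right) 2240 = -6720$)
$y = -1027256$ ($y = \left(3202 - 6720\right) \left(\left(1173 - 694\right) - 187\right) = - 3518 \left(\left(1173 - 694\right) - 187\right) = - 3518 \left(479 - 187\right) = \left(-3518\right) 292 = -1027256$)
$\frac{1}{y} = \frac{1}{-1027256} = - \frac{1}{1027256}$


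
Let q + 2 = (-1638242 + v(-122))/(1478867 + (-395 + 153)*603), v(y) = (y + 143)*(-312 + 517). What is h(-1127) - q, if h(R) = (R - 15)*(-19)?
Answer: 28926453637/1332941 ≈ 21701.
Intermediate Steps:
v(y) = 29315 + 205*y (v(y) = (143 + y)*205 = 29315 + 205*y)
h(R) = 285 - 19*R (h(R) = (-15 + R)*(-19) = 285 - 19*R)
q = -4299819/1332941 (q = -2 + (-1638242 + (29315 + 205*(-122)))/(1478867 + (-395 + 153)*603) = -2 + (-1638242 + (29315 - 25010))/(1478867 - 242*603) = -2 + (-1638242 + 4305)/(1478867 - 145926) = -2 - 1633937/1332941 = -4299819/1332941 ≈ -3.2258)
h(-1127) - q = (285 - 19*(-1127)) - 1*(-4299819/1332941) = (285 + 21413) + 4299819/1332941 = 21698 + 4299819/1332941 = 28926453637/1332941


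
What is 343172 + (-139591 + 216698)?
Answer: 420279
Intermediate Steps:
343172 + (-139591 + 216698) = 343172 + 77107 = 420279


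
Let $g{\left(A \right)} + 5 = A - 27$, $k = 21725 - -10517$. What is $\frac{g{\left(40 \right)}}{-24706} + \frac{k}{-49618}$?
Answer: $- \frac{199241949}{306465577} \approx -0.65013$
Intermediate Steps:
$k = 32242$ ($k = 21725 + 10517 = 32242$)
$g{\left(A \right)} = -32 + A$ ($g{\left(A \right)} = -5 + \left(A - 27\right) = -5 + \left(-27 + A\right) = -32 + A$)
$\frac{g{\left(40 \right)}}{-24706} + \frac{k}{-49618} = \frac{-32 + 40}{-24706} + \frac{32242}{-49618} = 8 \left(- \frac{1}{24706}\right) + 32242 \left(- \frac{1}{49618}\right) = - \frac{4}{12353} - \frac{16121}{24809} = - \frac{199241949}{306465577}$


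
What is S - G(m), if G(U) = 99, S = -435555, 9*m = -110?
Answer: -435654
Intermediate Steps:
m = -110/9 (m = (⅑)*(-110) = -110/9 ≈ -12.222)
S - G(m) = -435555 - 1*99 = -435555 - 99 = -435654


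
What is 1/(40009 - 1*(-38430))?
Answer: 1/78439 ≈ 1.2749e-5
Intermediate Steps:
1/(40009 - 1*(-38430)) = 1/(40009 + 38430) = 1/78439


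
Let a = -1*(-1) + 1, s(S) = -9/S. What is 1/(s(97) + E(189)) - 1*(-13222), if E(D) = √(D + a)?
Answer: 23760437309/1797038 + 9409*√191/1797038 ≈ 13222.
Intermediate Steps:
a = 2 (a = 1 + 1 = 2)
E(D) = √(2 + D) (E(D) = √(D + 2) = √(2 + D))
1/(s(97) + E(189)) - 1*(-13222) = 1/(-9/97 + √(2 + 189)) - 1*(-13222) = 1/(-9*1/97 + √191) + 13222 = 1/(-9/97 + √191) + 13222 = 13222 + 1/(-9/97 + √191)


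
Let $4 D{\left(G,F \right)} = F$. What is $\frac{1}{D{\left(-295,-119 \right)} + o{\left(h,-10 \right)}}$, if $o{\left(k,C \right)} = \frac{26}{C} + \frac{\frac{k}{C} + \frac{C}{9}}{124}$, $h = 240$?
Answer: $- \frac{5580}{181643} \approx -0.03072$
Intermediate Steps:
$D{\left(G,F \right)} = \frac{F}{4}$
$o{\left(k,C \right)} = \frac{26}{C} + \frac{C}{1116} + \frac{k}{124 C}$ ($o{\left(k,C \right)} = \frac{26}{C} + \left(\frac{k}{C} + C \frac{1}{9}\right) \frac{1}{124} = \frac{26}{C} + \left(\frac{k}{C} + \frac{C}{9}\right) \frac{1}{124} = \frac{26}{C} + \left(\frac{C}{9} + \frac{k}{C}\right) \frac{1}{124} = \frac{26}{C} + \left(\frac{C}{1116} + \frac{k}{124 C}\right) = \frac{26}{C} + \frac{C}{1116} + \frac{k}{124 C}$)
$\frac{1}{D{\left(-295,-119 \right)} + o{\left(h,-10 \right)}} = \frac{1}{\frac{1}{4} \left(-119\right) + \frac{29016 + \left(-10\right)^{2} + 9 \cdot 240}{1116 \left(-10\right)}} = \frac{1}{- \frac{119}{4} + \frac{1}{1116} \left(- \frac{1}{10}\right) \left(29016 + 100 + 2160\right)} = \frac{1}{- \frac{119}{4} + \frac{1}{1116} \left(- \frac{1}{10}\right) 31276} = \frac{1}{- \frac{119}{4} - \frac{7819}{2790}} = \frac{1}{- \frac{181643}{5580}} = - \frac{5580}{181643}$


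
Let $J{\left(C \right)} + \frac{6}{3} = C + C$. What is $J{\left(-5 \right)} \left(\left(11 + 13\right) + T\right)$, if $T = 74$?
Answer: $-1176$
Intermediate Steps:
$J{\left(C \right)} = -2 + 2 C$ ($J{\left(C \right)} = -2 + \left(C + C\right) = -2 + 2 C$)
$J{\left(-5 \right)} \left(\left(11 + 13\right) + T\right) = \left(-2 + 2 \left(-5\right)\right) \left(\left(11 + 13\right) + 74\right) = \left(-2 - 10\right) \left(24 + 74\right) = \left(-12\right) 98 = -1176$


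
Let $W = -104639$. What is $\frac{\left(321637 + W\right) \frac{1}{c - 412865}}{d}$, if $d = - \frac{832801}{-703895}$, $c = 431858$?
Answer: $\frac{152743807210}{15817389393} \approx 9.6567$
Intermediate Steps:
$d = \frac{832801}{703895}$ ($d = \left(-832801\right) \left(- \frac{1}{703895}\right) = \frac{832801}{703895} \approx 1.1831$)
$\frac{\left(321637 + W\right) \frac{1}{c - 412865}}{d} = \frac{\left(321637 - 104639\right) \frac{1}{431858 - 412865}}{\frac{832801}{703895}} = \frac{216998}{18993} \cdot \frac{703895}{832801} = \frac{152743807210}{15817389393}$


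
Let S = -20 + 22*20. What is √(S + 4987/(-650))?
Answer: √6968338/130 ≈ 20.306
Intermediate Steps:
S = 420 (S = -20 + 440 = 420)
√(S + 4987/(-650)) = √(420 + 4987/(-650)) = √(420 + 4987*(-1/650)) = √(420 - 4987/650) = √(268013/650) = √6968338/130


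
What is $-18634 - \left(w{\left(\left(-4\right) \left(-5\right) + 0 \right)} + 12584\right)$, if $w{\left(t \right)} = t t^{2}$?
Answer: $-39218$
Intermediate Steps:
$w{\left(t \right)} = t^{3}$
$-18634 - \left(w{\left(\left(-4\right) \left(-5\right) + 0 \right)} + 12584\right) = -18634 - \left(\left(\left(-4\right) \left(-5\right) + 0\right)^{3} + 12584\right) = -18634 - \left(\left(20 + 0\right)^{3} + 12584\right) = -18634 - \left(20^{3} + 12584\right) = -18634 - \left(8000 + 12584\right) = -18634 - 20584 = -39218$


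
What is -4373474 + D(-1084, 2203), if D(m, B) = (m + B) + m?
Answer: -4373439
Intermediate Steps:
D(m, B) = B + 2*m (D(m, B) = (B + m) + m = B + 2*m)
-4373474 + D(-1084, 2203) = -4373474 + (2203 + 2*(-1084)) = -4373474 + (2203 - 2168) = -4373474 + 35 = -4373439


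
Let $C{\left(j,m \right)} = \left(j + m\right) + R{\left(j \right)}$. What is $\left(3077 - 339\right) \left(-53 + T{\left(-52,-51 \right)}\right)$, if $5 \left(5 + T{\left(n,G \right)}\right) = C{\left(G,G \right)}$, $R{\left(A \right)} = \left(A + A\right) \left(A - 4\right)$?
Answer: $\frac{14286884}{5} \approx 2.8574 \cdot 10^{6}$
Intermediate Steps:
$R{\left(A \right)} = 2 A \left(-4 + A\right)$
$C{\left(j,m \right)} = j + m + 2 j \left(-4 + j\right)$ ($C{\left(j,m \right)} = \left(j + m\right) + 2 j \left(-4 + j\right) = j + m + 2 j \left(-4 + j\right)$)
$T{\left(n,G \right)} = -5 + \frac{2 G}{5} + \frac{2 G \left(-4 + G\right)}{5}$ ($T{\left(n,G \right)} = -5 + \frac{G + G + 2 G \left(-4 + G\right)}{5} = -5 + \frac{2 G + 2 G \left(-4 + G\right)}{5} = -5 + \left(\frac{2 G}{5} + \frac{2 G \left(-4 + G\right)}{5}\right) = -5 + \frac{2 G}{5} + \frac{2 G \left(-4 + G\right)}{5}$)
$\left(3077 - 339\right) \left(-53 + T{\left(-52,-51 \right)}\right) = \left(3077 - 339\right) \left(-53 - \left(- \frac{281}{5} - \frac{5202}{5}\right)\right) = 2738 \left(-53 + \left(-5 + \frac{306}{5} + \frac{2}{5} \cdot 2601\right)\right) = 2738 \left(-53 + \left(-5 + \frac{306}{5} + \frac{5202}{5}\right)\right) = 2738 \left(-53 + \frac{5483}{5}\right) = 2738 \cdot \frac{5218}{5} = \frac{14286884}{5}$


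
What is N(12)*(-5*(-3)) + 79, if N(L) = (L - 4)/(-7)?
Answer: 433/7 ≈ 61.857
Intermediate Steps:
N(L) = 4/7 - L/7 (N(L) = (-4 + L)*(-1/7) = 4/7 - L/7)
N(12)*(-5*(-3)) + 79 = (4/7 - 1/7*12)*(-5*(-3)) + 79 = (4/7 - 12/7)*15 + 79 = -8/7*15 + 79 = -120/7 + 79 = 433/7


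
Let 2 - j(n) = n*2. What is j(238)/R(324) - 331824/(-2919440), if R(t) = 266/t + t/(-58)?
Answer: 406786834173/4084843955 ≈ 99.584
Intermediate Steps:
j(n) = 2 - 2*n (j(n) = 2 - n*2 = 2 - 2*n)
R(t) = 266/t - t/58 (R(t) = 266/t + t*(-1/58) = 266/t - t/58)
j(238)/R(324) - 331824/(-2919440) = (2 - 2*238)/(266/324 - 1/58*324) - 331824/(-2919440) = (2 - 476)/(266*(1/324) - 162/29) - 331824*(-1/2919440) = -474/(133/162 - 162/29) + 20739/182465 = -474/(-22387/4698) + 20739/182465 = -474*(-4698/22387) + 20739/182465 = 2226852/22387 + 20739/182465 = 406786834173/4084843955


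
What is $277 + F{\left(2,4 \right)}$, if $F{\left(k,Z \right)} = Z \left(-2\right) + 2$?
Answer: $271$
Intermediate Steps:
$F{\left(k,Z \right)} = 2 - 2 Z$ ($F{\left(k,Z \right)} = - 2 Z + 2 = 2 - 2 Z$)
$277 + F{\left(2,4 \right)} = 277 + \left(2 - 8\right) = 277 - 6 = 271$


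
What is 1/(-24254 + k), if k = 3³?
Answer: -1/24227 ≈ -4.1276e-5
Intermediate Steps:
k = 27
1/(-24254 + k) = 1/(-24254 + 27) = 1/(-24227) = -1/24227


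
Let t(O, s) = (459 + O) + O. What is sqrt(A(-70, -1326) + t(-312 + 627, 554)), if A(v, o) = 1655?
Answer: 14*sqrt(14) ≈ 52.383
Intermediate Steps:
t(O, s) = 459 + 2*O
sqrt(A(-70, -1326) + t(-312 + 627, 554)) = sqrt(1655 + (459 + 2*(-312 + 627))) = sqrt(1655 + (459 + 2*315)) = sqrt(1655 + (459 + 630)) = sqrt(1655 + 1089) = sqrt(2744) = 14*sqrt(14)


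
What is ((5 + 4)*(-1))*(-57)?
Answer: 513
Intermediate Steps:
((5 + 4)*(-1))*(-57) = (9*(-1))*(-57) = -9*(-57) = 513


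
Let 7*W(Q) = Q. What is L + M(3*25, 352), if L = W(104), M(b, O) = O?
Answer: 2568/7 ≈ 366.86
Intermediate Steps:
W(Q) = Q/7
L = 104/7 (L = (⅐)*104 = 104/7 ≈ 14.857)
L + M(3*25, 352) = 104/7 + 352 = 2568/7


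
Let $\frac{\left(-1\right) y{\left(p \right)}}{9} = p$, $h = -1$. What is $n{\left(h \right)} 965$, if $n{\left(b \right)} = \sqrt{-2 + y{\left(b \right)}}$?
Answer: $965 \sqrt{7} \approx 2553.1$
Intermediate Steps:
$y{\left(p \right)} = - 9 p$
$n{\left(b \right)} = \sqrt{-2 - 9 b}$
$n{\left(h \right)} 965 = \sqrt{-2 - -9} \cdot 965 = \sqrt{-2 + 9} \cdot 965 = \sqrt{7} \cdot 965 = 965 \sqrt{7}$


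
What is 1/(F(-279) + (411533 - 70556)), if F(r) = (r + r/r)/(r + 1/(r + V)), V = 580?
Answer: 41989/14317325092 ≈ 2.9327e-6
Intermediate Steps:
F(r) = (1 + r)/(r + 1/(580 + r)) (F(r) = (r + r/r)/(r + 1/(r + 580)) = (r + 1)/(r + 1/(580 + r)) = (1 + r)/(r + 1/(580 + r)))
1/(F(-279) + (411533 - 70556)) = 1/((580 + (-279)² + 581*(-279))/(1 + (-279)² + 580*(-279)) + (411533 - 70556)) = 1/((580 + 77841 - 162099)/(1 + 77841 - 161820) + 340977) = 1/(-83678/(-83978) + 340977) = 1/(-1/83978*(-83678) + 340977) = 1/(41839/41989 + 340977) = 1/(14317325092/41989) = 41989/14317325092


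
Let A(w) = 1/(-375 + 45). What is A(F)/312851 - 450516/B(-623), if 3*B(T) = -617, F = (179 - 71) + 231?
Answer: 139534937304223/63699592110 ≈ 2190.5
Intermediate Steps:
F = 339 (F = 108 + 231 = 339)
B(T) = -617/3 (B(T) = (⅓)*(-617) = -617/3)
A(w) = -1/330 (A(w) = 1/(-330) = -1/330)
A(F)/312851 - 450516/B(-623) = -1/330/312851 - 450516/(-617/3) = -1/330*1/312851 - 450516*(-3/617) = -1/103240830 + 1351548/617 = 139534937304223/63699592110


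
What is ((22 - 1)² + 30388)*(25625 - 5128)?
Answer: 631902013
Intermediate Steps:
((22 - 1)² + 30388)*(25625 - 5128) = (21² + 30388)*20497 = (441 + 30388)*20497 = 30829*20497 = 631902013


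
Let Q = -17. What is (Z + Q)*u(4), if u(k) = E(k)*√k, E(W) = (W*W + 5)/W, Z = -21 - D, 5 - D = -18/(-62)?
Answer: -13902/31 ≈ -448.45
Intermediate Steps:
D = 146/31 (D = 5 - (-18)/(-62) = 5 - (-18)*(-1)/62 = 5 - 1*9/31 = 5 - 9/31 = 146/31 ≈ 4.7097)
Z = -797/31 (Z = -21 - 1*146/31 = -21 - 146/31 = -797/31 ≈ -25.710)
E(W) = (5 + W²)/W (E(W) = (W² + 5)/W = (5 + W²)/W)
u(k) = √k*(k + 5/k) (u(k) = (k + 5/k)*√k = √k*(k + 5/k))
(Z + Q)*u(4) = (-797/31 - 17)*((5 + 4²)/√4) = -662*(5 + 16)/31 = -662*21/31 = -1324/31*21/2 = -13902/31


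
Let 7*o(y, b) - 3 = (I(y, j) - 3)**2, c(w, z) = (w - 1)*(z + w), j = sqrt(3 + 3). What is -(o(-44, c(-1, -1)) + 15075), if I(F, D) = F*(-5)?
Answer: -152617/7 ≈ -21802.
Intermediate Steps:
j = sqrt(6) ≈ 2.4495
I(F, D) = -5*F
c(w, z) = (-1 + w)*(w + z)
o(y, b) = 3/7 + (-3 - 5*y)**2/7 (o(y, b) = 3/7 + (-5*y - 3)**2/7 = 3/7 + (-3 - 5*y)**2/7)
-(o(-44, c(-1, -1)) + 15075) = -((3/7 + (3 + 5*(-44))**2/7) + 15075) = -((3/7 + (3 - 220)**2/7) + 15075) = -((3/7 + (1/7)*(-217)**2) + 15075) = -((3/7 + (1/7)*47089) + 15075) = -((3/7 + 6727) + 15075) = -(47092/7 + 15075) = -1*152617/7 = -152617/7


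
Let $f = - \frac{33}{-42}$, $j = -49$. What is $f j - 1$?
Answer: $- \frac{79}{2} \approx -39.5$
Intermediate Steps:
$f = \frac{11}{14}$ ($f = \left(-33\right) \left(- \frac{1}{42}\right) = \frac{11}{14} \approx 0.78571$)
$f j - 1 = \frac{11}{14} \left(-49\right) - 1 = - \frac{77}{2} - 1 = - \frac{79}{2}$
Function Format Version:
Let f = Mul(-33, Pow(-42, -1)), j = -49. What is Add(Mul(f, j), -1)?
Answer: Rational(-79, 2) ≈ -39.500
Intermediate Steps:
f = Rational(11, 14) (f = Mul(-33, Rational(-1, 42)) = Rational(11, 14) ≈ 0.78571)
Add(Mul(f, j), -1) = Add(Mul(Rational(11, 14), -49), -1) = Add(Rational(-77, 2), -1) = Rational(-79, 2)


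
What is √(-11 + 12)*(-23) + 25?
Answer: 2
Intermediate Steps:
√(-11 + 12)*(-23) + 25 = √1*(-23) + 25 = 1*(-23) + 25 = -23 + 25 = 2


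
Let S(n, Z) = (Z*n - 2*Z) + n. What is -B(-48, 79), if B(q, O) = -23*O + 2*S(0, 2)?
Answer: 1825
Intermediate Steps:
S(n, Z) = n - 2*Z + Z*n (S(n, Z) = (-2*Z + Z*n) + n = n - 2*Z + Z*n)
B(q, O) = -8 - 23*O (B(q, O) = -23*O + 2*(0 - 2*2 + 2*0) = -23*O + 2*(0 - 4 + 0) = -23*O + 2*(-4) = -23*O - 8 = -8 - 23*O)
-B(-48, 79) = -(-8 - 23*79) = -(-8 - 1817) = -1*(-1825) = 1825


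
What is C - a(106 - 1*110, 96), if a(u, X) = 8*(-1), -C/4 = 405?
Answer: -1612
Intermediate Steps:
C = -1620 (C = -4*405 = -1620)
a(u, X) = -8
C - a(106 - 1*110, 96) = -1620 - 1*(-8) = -1620 + 8 = -1612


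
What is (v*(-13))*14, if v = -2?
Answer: 364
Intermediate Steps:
(v*(-13))*14 = -2*(-13)*14 = 26*14 = 364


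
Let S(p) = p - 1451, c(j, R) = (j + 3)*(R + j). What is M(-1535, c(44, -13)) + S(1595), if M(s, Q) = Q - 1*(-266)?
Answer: 1867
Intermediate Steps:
c(j, R) = (3 + j)*(R + j)
M(s, Q) = 266 + Q (M(s, Q) = Q + 266 = 266 + Q)
S(p) = -1451 + p
M(-1535, c(44, -13)) + S(1595) = (266 + (44² + 3*(-13) + 3*44 - 13*44)) + (-1451 + 1595) = (266 + (1936 - 39 + 132 - 572)) + 144 = (266 + 1457) + 144 = 1723 + 144 = 1867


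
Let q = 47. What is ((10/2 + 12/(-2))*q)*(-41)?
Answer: 1927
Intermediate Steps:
((10/2 + 12/(-2))*q)*(-41) = ((10/2 + 12/(-2))*47)*(-41) = ((10*(½) + 12*(-½))*47)*(-41) = ((5 - 6)*47)*(-41) = -1*47*(-41) = -47*(-41) = 1927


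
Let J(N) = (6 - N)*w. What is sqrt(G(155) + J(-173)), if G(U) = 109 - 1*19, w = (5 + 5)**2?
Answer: sqrt(17990) ≈ 134.13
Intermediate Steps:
w = 100 (w = 10**2 = 100)
G(U) = 90 (G(U) = 109 - 19 = 90)
J(N) = 600 - 100*N (J(N) = (6 - N)*100 = 600 - 100*N)
sqrt(G(155) + J(-173)) = sqrt(90 + (600 - 100*(-173))) = sqrt(90 + (600 + 17300)) = sqrt(90 + 17900) = sqrt(17990)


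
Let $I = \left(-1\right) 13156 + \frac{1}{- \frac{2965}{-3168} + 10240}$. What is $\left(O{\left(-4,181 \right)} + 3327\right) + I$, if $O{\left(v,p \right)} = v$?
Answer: $- \frac{319014818237}{32443285} \approx -9833.0$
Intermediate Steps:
$I = - \frac{426823854292}{32443285}$ ($I = -13156 + \frac{1}{\left(-2965\right) \left(- \frac{1}{3168}\right) + 10240} = -13156 + \frac{1}{\frac{2965}{3168} + 10240} = -13156 + \frac{1}{\frac{32443285}{3168}} = -13156 + \frac{3168}{32443285} = - \frac{426823854292}{32443285} \approx -13156.0$)
$\left(O{\left(-4,181 \right)} + 3327\right) + I = \left(-4 + 3327\right) - \frac{426823854292}{32443285} = 3323 - \frac{426823854292}{32443285} = - \frac{319014818237}{32443285}$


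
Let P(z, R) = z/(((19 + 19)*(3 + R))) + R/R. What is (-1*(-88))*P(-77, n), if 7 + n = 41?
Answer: 58476/703 ≈ 83.181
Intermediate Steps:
n = 34 (n = -7 + 41 = 34)
P(z, R) = 1 + z/(114 + 38*R) (P(z, R) = z/((38*(3 + R))) + 1 = z/(114 + 38*R) + 1 = 1 + z/(114 + 38*R))
(-1*(-88))*P(-77, n) = (-1*(-88))*((3 + 34 + (1/38)*(-77))/(3 + 34)) = 88*((3 + 34 - 77/38)/37) = 88*((1/37)*(1329/38)) = 88*(1329/1406) = 58476/703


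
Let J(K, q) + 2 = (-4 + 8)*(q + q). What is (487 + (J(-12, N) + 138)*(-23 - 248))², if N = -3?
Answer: 891918225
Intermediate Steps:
J(K, q) = -2 + 8*q (J(K, q) = -2 + (-4 + 8)*(q + q) = -2 + 4*(2*q) = -2 + 8*q)
(487 + (J(-12, N) + 138)*(-23 - 248))² = (487 + ((-2 + 8*(-3)) + 138)*(-23 - 248))² = (487 + ((-2 - 24) + 138)*(-271))² = (487 + (-26 + 138)*(-271))² = (487 + 112*(-271))² = (487 - 30352)² = (-29865)² = 891918225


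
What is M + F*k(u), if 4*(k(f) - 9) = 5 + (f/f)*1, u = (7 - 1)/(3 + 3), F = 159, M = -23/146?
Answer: 121862/73 ≈ 1669.3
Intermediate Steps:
M = -23/146 (M = -23*1/146 = -23/146 ≈ -0.15753)
u = 1 (u = 6/6 = 6*(1/6) = 1)
k(f) = 21/2 (k(f) = 9 + (5 + (f/f)*1)/4 = 9 + (5 + 1*1)/4 = 9 + (5 + 1)/4 = 9 + (1/4)*6 = 9 + 3/2 = 21/2)
M + F*k(u) = -23/146 + 159*(21/2) = -23/146 + 3339/2 = 121862/73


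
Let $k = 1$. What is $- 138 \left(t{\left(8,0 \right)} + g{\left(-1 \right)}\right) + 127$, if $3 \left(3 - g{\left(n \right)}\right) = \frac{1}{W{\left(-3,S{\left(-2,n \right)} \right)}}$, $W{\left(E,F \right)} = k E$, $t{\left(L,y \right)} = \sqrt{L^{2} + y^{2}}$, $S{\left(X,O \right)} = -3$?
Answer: $- \frac{4219}{3} \approx -1406.3$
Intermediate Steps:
$W{\left(E,F \right)} = E$ ($W{\left(E,F \right)} = 1 E = E$)
$g{\left(n \right)} = \frac{28}{9}$ ($g{\left(n \right)} = 3 - \frac{1}{3 \left(-3\right)} = 3 - - \frac{1}{9} = 3 + \frac{1}{9} = \frac{28}{9}$)
$- 138 \left(t{\left(8,0 \right)} + g{\left(-1 \right)}\right) + 127 = - 138 \left(\sqrt{8^{2} + 0^{2}} + \frac{28}{9}\right) + 127 = - 138 \left(\sqrt{64 + 0} + \frac{28}{9}\right) + 127 = - 138 \left(\sqrt{64} + \frac{28}{9}\right) + 127 = - 138 \left(8 + \frac{28}{9}\right) + 127 = \left(-138\right) \frac{100}{9} + 127 = - \frac{4600}{3} + 127 = - \frac{4219}{3}$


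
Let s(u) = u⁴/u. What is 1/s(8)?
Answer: 1/512 ≈ 0.0019531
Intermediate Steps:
s(u) = u³
1/s(8) = 1/(8³) = 1/512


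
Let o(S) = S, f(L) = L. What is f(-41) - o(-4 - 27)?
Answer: -10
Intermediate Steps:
f(-41) - o(-4 - 27) = -41 - (-4 - 27) = -41 - 1*(-31) = -41 + 31 = -10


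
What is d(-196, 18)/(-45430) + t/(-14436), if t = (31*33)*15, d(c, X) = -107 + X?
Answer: -38657697/36434860 ≈ -1.0610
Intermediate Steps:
t = 15345 (t = 1023*15 = 15345)
d(-196, 18)/(-45430) + t/(-14436) = (-107 + 18)/(-45430) + 15345/(-14436) = -89*(-1/45430) + 15345*(-1/14436) = 89/45430 - 1705/1604 = -38657697/36434860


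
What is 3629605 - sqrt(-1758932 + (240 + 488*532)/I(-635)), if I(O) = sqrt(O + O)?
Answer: 3629605 - 2*sqrt(-177311338925 - 20626070*I*sqrt(1270))/635 ≈ 3.6296e+6 + 1326.3*I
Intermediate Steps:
I(O) = sqrt(2)*sqrt(O) (I(O) = sqrt(2*O) = sqrt(2)*sqrt(O))
3629605 - sqrt(-1758932 + (240 + 488*532)/I(-635)) = 3629605 - sqrt(-1758932 + (240 + 488*532)/((sqrt(2)*sqrt(-635)))) = 3629605 - sqrt(-1758932 + (240 + 259616)/((sqrt(2)*(I*sqrt(635))))) = 3629605 - sqrt(-1758932 + 259856/((I*sqrt(1270)))) = 3629605 - sqrt(-1758932 + 259856*(-I*sqrt(1270)/1270)) = 3629605 - sqrt(-1758932 - 129928*I*sqrt(1270)/635)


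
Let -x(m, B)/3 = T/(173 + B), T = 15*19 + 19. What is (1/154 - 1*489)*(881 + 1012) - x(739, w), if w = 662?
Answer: -119031084327/128590 ≈ -9.2566e+5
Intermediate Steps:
T = 304 (T = 285 + 19 = 304)
x(m, B) = -912/(173 + B)
(1/154 - 1*489)*(881 + 1012) - x(739, w) = (1/154 - 1*489)*(881 + 1012) - (-912)/(173 + 662) = (1/154 - 489)*1893 - (-912)/835 = -75305/154*1893 - (-912)/835 = -142552365/154 - 1*(-912/835) = -142552365/154 + 912/835 = -119031084327/128590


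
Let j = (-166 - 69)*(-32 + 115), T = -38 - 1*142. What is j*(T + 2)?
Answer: 3471890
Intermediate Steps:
T = -180 (T = -38 - 142 = -180)
j = -19505 (j = -235*83 = -19505)
j*(T + 2) = -19505*(-180 + 2) = -19505*(-178) = 3471890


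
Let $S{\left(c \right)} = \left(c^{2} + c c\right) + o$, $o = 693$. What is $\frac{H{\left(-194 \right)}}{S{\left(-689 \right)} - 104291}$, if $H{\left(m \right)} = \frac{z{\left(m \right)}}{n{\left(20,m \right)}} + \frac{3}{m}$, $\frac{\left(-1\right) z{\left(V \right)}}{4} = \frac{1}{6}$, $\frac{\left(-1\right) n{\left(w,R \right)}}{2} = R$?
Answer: $- \frac{5}{246140604} \approx -2.0314 \cdot 10^{-8}$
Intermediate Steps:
$S{\left(c \right)} = 693 + 2 c^{2}$ ($S{\left(c \right)} = \left(c^{2} + c c\right) + 693 = \left(c^{2} + c^{2}\right) + 693 = 2 c^{2} + 693 = 693 + 2 c^{2}$)
$n{\left(w,R \right)} = - 2 R$
$z{\left(V \right)} = - \frac{2}{3}$ ($z{\left(V \right)} = - \frac{4}{6} = \left(-4\right) \frac{1}{6} = - \frac{2}{3}$)
$H{\left(m \right)} = \frac{10}{3 m}$ ($H{\left(m \right)} = - \frac{2}{3 \left(- 2 m\right)} + \frac{3}{m} = - \frac{2 \left(- \frac{1}{2 m}\right)}{3} + \frac{3}{m} = \frac{1}{3 m} + \frac{3}{m} = \frac{10}{3 m}$)
$\frac{H{\left(-194 \right)}}{S{\left(-689 \right)} - 104291} = \frac{\frac{10}{3} \frac{1}{-194}}{\left(693 + 2 \left(-689\right)^{2}\right) - 104291} = \frac{\frac{10}{3} \left(- \frac{1}{194}\right)}{\left(693 + 2 \cdot 474721\right) - 104291} = - \frac{5}{291 \left(\left(693 + 949442\right) - 104291\right)} = - \frac{5}{291 \left(950135 - 104291\right)} = - \frac{5}{291 \cdot 845844} = \left(- \frac{5}{291}\right) \frac{1}{845844} = - \frac{5}{246140604}$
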